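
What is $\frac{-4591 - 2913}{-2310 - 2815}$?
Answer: $\frac{7504}{5125} \approx 1.4642$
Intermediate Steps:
$\frac{-4591 - 2913}{-2310 - 2815} = - \frac{7504}{-5125} = \left(-7504\right) \left(- \frac{1}{5125}\right) = \frac{7504}{5125}$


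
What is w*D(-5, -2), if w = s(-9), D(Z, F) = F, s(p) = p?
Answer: 18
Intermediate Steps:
w = -9
w*D(-5, -2) = -9*(-2) = 18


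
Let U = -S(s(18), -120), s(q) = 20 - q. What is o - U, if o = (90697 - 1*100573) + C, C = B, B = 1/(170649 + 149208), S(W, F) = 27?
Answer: -3150271592/319857 ≈ -9849.0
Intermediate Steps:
B = 1/319857 ≈ 3.1264e-6
C = 1/319857 ≈ 3.1264e-6
U = -27 (U = -1*27 = -27)
o = -3158907731/319857 (o = (90697 - 1*100573) + 1/319857 = (90697 - 100573) + 1/319857 = -9876 + 1/319857 = -3158907731/319857 ≈ -9876.0)
o - U = -3158907731/319857 - 1*(-27) = -3158907731/319857 + 27 = -3150271592/319857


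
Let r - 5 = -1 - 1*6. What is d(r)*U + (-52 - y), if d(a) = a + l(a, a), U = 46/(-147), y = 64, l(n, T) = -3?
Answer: -16822/147 ≈ -114.44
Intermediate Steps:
r = -2 (r = 5 + (-1 - 1*6) = 5 + (-1 - 6) = 5 - 7 = -2)
U = -46/147 (U = 46*(-1/147) = -46/147 ≈ -0.31293)
d(a) = -3 + a (d(a) = a - 3 = -3 + a)
d(r)*U + (-52 - y) = (-3 - 2)*(-46/147) + (-52 - 1*64) = -5*(-46/147) + (-52 - 64) = 230/147 - 116 = -16822/147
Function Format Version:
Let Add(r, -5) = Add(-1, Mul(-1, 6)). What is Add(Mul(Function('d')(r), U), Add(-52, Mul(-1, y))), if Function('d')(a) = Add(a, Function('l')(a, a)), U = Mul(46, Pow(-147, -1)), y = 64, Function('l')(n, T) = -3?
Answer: Rational(-16822, 147) ≈ -114.44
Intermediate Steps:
r = -2 (r = Add(5, Add(-1, Mul(-1, 6))) = Add(5, Add(-1, -6)) = Add(5, -7) = -2)
U = Rational(-46, 147) (U = Mul(46, Rational(-1, 147)) = Rational(-46, 147) ≈ -0.31293)
Function('d')(a) = Add(-3, a) (Function('d')(a) = Add(a, -3) = Add(-3, a))
Add(Mul(Function('d')(r), U), Add(-52, Mul(-1, y))) = Add(Mul(Add(-3, -2), Rational(-46, 147)), Add(-52, Mul(-1, 64))) = Add(Mul(-5, Rational(-46, 147)), Add(-52, -64)) = Add(Rational(230, 147), -116) = Rational(-16822, 147)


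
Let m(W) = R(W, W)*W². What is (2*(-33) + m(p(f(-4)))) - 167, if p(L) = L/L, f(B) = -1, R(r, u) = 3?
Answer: -230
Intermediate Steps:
p(L) = 1
m(W) = 3*W²
(2*(-33) + m(p(f(-4)))) - 167 = (2*(-33) + 3*1²) - 167 = (-66 + 3*1) - 167 = (-66 + 3) - 167 = -63 - 167 = -230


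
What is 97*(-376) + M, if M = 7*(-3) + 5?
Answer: -36488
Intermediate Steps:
M = -16 (M = -21 + 5 = -16)
97*(-376) + M = 97*(-376) - 16 = -36472 - 16 = -36488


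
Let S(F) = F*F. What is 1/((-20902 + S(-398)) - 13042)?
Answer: 1/124460 ≈ 8.0347e-6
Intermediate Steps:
S(F) = F²
1/((-20902 + S(-398)) - 13042) = 1/((-20902 + (-398)²) - 13042) = 1/((-20902 + 158404) - 13042) = 1/(137502 - 13042) = 1/124460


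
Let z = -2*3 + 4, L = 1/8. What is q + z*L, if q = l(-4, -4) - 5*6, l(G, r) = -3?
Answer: -133/4 ≈ -33.250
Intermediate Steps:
L = ⅛ ≈ 0.12500
z = -2 (z = -6 + 4 = -2)
q = -33 (q = -3 - 5*6 = -3 - 30 = -33)
q + z*L = -33 - 2*⅛ = -33 - ¼ = -133/4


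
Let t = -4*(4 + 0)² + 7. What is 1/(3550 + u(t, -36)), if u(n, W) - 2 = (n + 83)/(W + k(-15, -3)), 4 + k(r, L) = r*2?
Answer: 35/124307 ≈ 0.00028156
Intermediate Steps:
k(r, L) = -4 + 2*r (k(r, L) = -4 + r*2 = -4 + 2*r)
t = -57 (t = -4*4² + 7 = -4*16 + 7 = -64 + 7 = -57)
u(n, W) = 2 + (83 + n)/(-34 + W) (u(n, W) = 2 + (n + 83)/(W + (-4 + 2*(-15))) = 2 + (83 + n)/(W + (-4 - 30)) = 2 + (83 + n)/(W - 34) = 2 + (83 + n)/(-34 + W))
1/(3550 + u(t, -36)) = 1/(3550 + (15 - 57 + 2*(-36))/(-34 - 36)) = 1/(3550 + (15 - 57 - 72)/(-70)) = 1/(3550 - 1/70*(-114)) = 1/(3550 + 57/35) = 1/(124307/35) = 35/124307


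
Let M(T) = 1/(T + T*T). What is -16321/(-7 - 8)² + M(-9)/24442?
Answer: -3191343031/43995600 ≈ -72.538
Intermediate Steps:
M(T) = 1/(T + T²)
-16321/(-7 - 8)² + M(-9)/24442 = -16321/(-7 - 8)² + (1/((-9)*(1 - 9)))/24442 = -16321/((-15)²) - ⅑/(-8)*(1/24442) = -16321/225 - ⅑*(-⅛)*(1/24442) = -16321*1/225 + (1/72)*(1/24442) = -16321/225 + 1/1759824 = -3191343031/43995600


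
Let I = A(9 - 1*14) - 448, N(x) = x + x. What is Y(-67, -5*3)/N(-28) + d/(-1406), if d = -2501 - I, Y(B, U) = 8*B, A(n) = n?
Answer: 54269/4921 ≈ 11.028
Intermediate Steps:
N(x) = 2*x
I = -453 (I = (9 - 1*14) - 448 = (9 - 14) - 448 = -5 - 448 = -453)
d = -2048 (d = -2501 - 1*(-453) = -2501 + 453 = -2048)
Y(-67, -5*3)/N(-28) + d/(-1406) = (8*(-67))/((2*(-28))) - 2048/(-1406) = -536/(-56) - 2048*(-1/1406) = -536*(-1/56) + 1024/703 = 67/7 + 1024/703 = 54269/4921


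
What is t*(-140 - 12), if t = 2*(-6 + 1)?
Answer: 1520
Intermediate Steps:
t = -10 (t = 2*(-5) = -10)
t*(-140 - 12) = -10*(-140 - 12) = -10*(-152) = 1520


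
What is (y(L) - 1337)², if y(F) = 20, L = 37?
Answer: 1734489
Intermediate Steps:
(y(L) - 1337)² = (20 - 1337)² = (-1317)² = 1734489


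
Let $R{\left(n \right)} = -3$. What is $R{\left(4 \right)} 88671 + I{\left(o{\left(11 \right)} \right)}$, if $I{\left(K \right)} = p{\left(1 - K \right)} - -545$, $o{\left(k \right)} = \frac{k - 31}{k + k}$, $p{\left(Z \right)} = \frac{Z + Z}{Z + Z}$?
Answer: $-265467$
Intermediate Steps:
$p{\left(Z \right)} = 1$ ($p{\left(Z \right)} = \frac{2 Z}{2 Z} = 2 Z \frac{1}{2 Z} = 1$)
$o{\left(k \right)} = \frac{-31 + k}{2 k}$
$I{\left(K \right)} = 546$ ($I{\left(K \right)} = 1 - -545 = 1 + 545 = 546$)
$R{\left(4 \right)} 88671 + I{\left(o{\left(11 \right)} \right)} = \left(-3\right) 88671 + 546 = -266013 + 546 = -265467$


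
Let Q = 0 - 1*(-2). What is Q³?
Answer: 8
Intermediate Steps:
Q = 2 (Q = 0 + 2 = 2)
Q³ = 2³ = 8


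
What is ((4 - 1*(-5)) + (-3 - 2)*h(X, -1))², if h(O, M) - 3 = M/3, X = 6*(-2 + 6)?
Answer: 169/9 ≈ 18.778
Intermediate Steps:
X = 24 (X = 6*4 = 24)
h(O, M) = 3 + M/3
((4 - 1*(-5)) + (-3 - 2)*h(X, -1))² = ((4 - 1*(-5)) + (-3 - 2)*(3 + (⅓)*(-1)))² = ((4 + 5) - 5*(3 - ⅓))² = (9 - 5*8/3)² = (9 - 40/3)² = (-13/3)² = 169/9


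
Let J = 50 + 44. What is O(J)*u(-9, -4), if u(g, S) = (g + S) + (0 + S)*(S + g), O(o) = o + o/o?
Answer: 3705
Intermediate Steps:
J = 94
O(o) = 1 + o (O(o) = o + 1 = 1 + o)
u(g, S) = S + g + S*(S + g) (u(g, S) = (S + g) + S*(S + g) = S + g + S*(S + g))
O(J)*u(-9, -4) = (1 + 94)*(-4 - 9 + (-4)**2 - 4*(-9)) = 95*(-4 - 9 + 16 + 36) = 95*39 = 3705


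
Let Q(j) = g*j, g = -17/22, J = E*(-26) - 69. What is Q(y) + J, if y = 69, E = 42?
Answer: -26715/22 ≈ -1214.3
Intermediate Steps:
J = -1161 (J = 42*(-26) - 69 = -1092 - 69 = -1161)
g = -17/22 (g = -17*1/22 = -17/22 ≈ -0.77273)
Q(j) = -17*j/22
Q(y) + J = -17/22*69 - 1161 = -1173/22 - 1161 = -26715/22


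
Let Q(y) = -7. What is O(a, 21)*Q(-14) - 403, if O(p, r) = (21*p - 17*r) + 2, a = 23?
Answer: -1299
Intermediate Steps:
O(p, r) = 2 - 17*r + 21*p (O(p, r) = (-17*r + 21*p) + 2 = 2 - 17*r + 21*p)
O(a, 21)*Q(-14) - 403 = (2 - 17*21 + 21*23)*(-7) - 403 = (2 - 357 + 483)*(-7) - 403 = 128*(-7) - 403 = -896 - 403 = -1299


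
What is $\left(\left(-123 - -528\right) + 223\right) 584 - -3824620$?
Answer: $4191372$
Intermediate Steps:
$\left(\left(-123 - -528\right) + 223\right) 584 - -3824620 = \left(\left(-123 + 528\right) + 223\right) 584 + 3824620 = \left(405 + 223\right) 584 + 3824620 = 628 \cdot 584 + 3824620 = 366752 + 3824620 = 4191372$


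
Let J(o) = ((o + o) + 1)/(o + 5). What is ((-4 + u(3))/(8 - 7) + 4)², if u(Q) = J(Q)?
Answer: 49/64 ≈ 0.76563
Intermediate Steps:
J(o) = (1 + 2*o)/(5 + o) (J(o) = (2*o + 1)/(5 + o) = (1 + 2*o)/(5 + o))
u(Q) = (1 + 2*Q)/(5 + Q)
((-4 + u(3))/(8 - 7) + 4)² = ((-4 + (1 + 2*3)/(5 + 3))/(8 - 7) + 4)² = ((-4 + (1 + 6)/8)/1 + 4)² = ((-4 + (⅛)*7)*1 + 4)² = ((-4 + 7/8)*1 + 4)² = (-25/8*1 + 4)² = (-25/8 + 4)² = (7/8)² = 49/64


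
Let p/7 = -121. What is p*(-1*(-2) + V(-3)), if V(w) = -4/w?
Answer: -8470/3 ≈ -2823.3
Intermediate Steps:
p = -847 (p = 7*(-121) = -847)
p*(-1*(-2) + V(-3)) = -847*(-1*(-2) - 4/(-3)) = -847*(2 - 4*(-⅓)) = -847*(2 + 4/3) = -847*10/3 = -8470/3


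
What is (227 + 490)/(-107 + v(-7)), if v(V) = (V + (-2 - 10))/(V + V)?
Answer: -3346/493 ≈ -6.7870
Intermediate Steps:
v(V) = (-12 + V)/(2*V) (v(V) = (V - 12)/((2*V)) = (-12 + V)*(1/(2*V)) = (-12 + V)/(2*V))
(227 + 490)/(-107 + v(-7)) = (227 + 490)/(-107 + (½)*(-12 - 7)/(-7)) = 717/(-107 + (½)*(-⅐)*(-19)) = 717/(-107 + 19/14) = 717/(-1479/14) = 717*(-14/1479) = -3346/493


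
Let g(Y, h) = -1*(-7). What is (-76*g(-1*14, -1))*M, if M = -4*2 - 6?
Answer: 7448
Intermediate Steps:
g(Y, h) = 7
M = -14 (M = -8 - 6 = -14)
(-76*g(-1*14, -1))*M = -76*7*(-14) = -532*(-14) = 7448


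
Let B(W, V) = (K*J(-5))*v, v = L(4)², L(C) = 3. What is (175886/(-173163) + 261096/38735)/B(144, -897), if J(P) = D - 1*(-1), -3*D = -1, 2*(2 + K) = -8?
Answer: -19199611219/241468876980 ≈ -0.079512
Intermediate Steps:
K = -6 (K = -2 + (½)*(-8) = -2 - 4 = -6)
D = ⅓ (D = -⅓*(-1) = ⅓ ≈ 0.33333)
J(P) = 4/3 (J(P) = ⅓ - 1*(-1) = ⅓ + 1 = 4/3)
v = 9 (v = 3² = 9)
B(W, V) = -72 (B(W, V) = -6*4/3*9 = -8*9 = -72)
(175886/(-173163) + 261096/38735)/B(144, -897) = (175886/(-173163) + 261096/38735)/(-72) = (175886*(-1/173163) + 261096*(1/38735))*(-1/72) = (-175886/173163 + 261096/38735)*(-1/72) = (38399222438/6707468805)*(-1/72) = -19199611219/241468876980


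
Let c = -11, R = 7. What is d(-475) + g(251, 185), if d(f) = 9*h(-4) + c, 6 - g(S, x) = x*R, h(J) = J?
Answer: -1336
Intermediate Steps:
g(S, x) = 6 - 7*x (g(S, x) = 6 - x*7 = 6 - 7*x)
d(f) = -47 (d(f) = 9*(-4) - 11 = -36 - 11 = -47)
d(-475) + g(251, 185) = -47 + (6 - 7*185) = -47 + (6 - 1295) = -47 - 1289 = -1336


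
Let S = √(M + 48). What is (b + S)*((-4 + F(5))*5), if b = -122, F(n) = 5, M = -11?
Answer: -610 + 5*√37 ≈ -579.59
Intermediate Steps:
S = √37 (S = √(-11 + 48) = √37 ≈ 6.0828)
(b + S)*((-4 + F(5))*5) = (-122 + √37)*((-4 + 5)*5) = (-122 + √37)*(1*5) = (-122 + √37)*5 = -610 + 5*√37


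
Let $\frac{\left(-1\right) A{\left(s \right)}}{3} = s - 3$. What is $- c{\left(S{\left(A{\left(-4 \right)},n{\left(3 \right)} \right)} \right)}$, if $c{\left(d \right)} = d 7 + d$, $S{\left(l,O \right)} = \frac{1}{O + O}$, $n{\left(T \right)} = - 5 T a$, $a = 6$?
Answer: $\frac{2}{45} \approx 0.044444$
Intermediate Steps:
$A{\left(s \right)} = 9 - 3 s$ ($A{\left(s \right)} = - 3 \left(s - 3\right) = - 3 \left(-3 + s\right) = 9 - 3 s$)
$n{\left(T \right)} = - 30 T$ ($n{\left(T \right)} = - 5 T 6 = - 30 T$)
$S{\left(l,O \right)} = \frac{1}{2 O}$
$c{\left(d \right)} = 8 d$ ($c{\left(d \right)} = 7 d + d = 8 d$)
$- c{\left(S{\left(A{\left(-4 \right)},n{\left(3 \right)} \right)} \right)} = - 8 \frac{1}{2 \left(\left(-30\right) 3\right)} = - 8 \frac{1}{2 \left(-90\right)} = - 8 \cdot \frac{1}{2} \left(- \frac{1}{90}\right) = - \frac{8 \left(-1\right)}{180} = \left(-1\right) \left(- \frac{2}{45}\right) = \frac{2}{45}$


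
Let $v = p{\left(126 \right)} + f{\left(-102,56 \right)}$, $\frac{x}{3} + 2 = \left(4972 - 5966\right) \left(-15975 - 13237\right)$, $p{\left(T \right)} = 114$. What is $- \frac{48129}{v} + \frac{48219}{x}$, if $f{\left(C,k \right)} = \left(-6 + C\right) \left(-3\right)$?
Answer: $- \frac{116458462140}{1059840499} \approx -109.88$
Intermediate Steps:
$f{\left(C,k \right)} = 18 - 3 C$
$x = 87110178$ ($x = -6 + 3 \left(4972 - 5966\right) \left(-15975 - 13237\right) = -6 + 3 \left(\left(-994\right) \left(-29212\right)\right) = -6 + 3 \cdot 29036728 = -6 + 87110184 = 87110178$)
$v = 438$ ($v = 114 + \left(18 - -306\right) = 114 + \left(18 + 306\right) = 114 + 324 = 438$)
$- \frac{48129}{v} + \frac{48219}{x} = - \frac{48129}{438} + \frac{48219}{87110178} = \left(-48129\right) \frac{1}{438} + 48219 \cdot \frac{1}{87110178} = - \frac{16043}{146} + \frac{16073}{29036726} = - \frac{116458462140}{1059840499}$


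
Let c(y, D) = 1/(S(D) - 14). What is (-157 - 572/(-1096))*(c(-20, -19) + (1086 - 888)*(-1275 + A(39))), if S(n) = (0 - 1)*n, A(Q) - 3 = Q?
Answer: 10467236675/274 ≈ 3.8202e+7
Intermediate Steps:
A(Q) = 3 + Q
S(n) = -n
c(y, D) = 1/(-14 - D) (c(y, D) = 1/(-D - 14) = 1/(-14 - D))
(-157 - 572/(-1096))*(c(-20, -19) + (1086 - 888)*(-1275 + A(39))) = (-157 - 572/(-1096))*(-1/(14 - 19) + (1086 - 888)*(-1275 + (3 + 39))) = (-157 - 572*(-1/1096))*(-1/(-5) + 198*(-1275 + 42)) = (-157 + 143/274)*(-1*(-1/5) + 198*(-1233)) = -42875*(1/5 - 244134)/274 = -42875/274*(-1220669/5) = 10467236675/274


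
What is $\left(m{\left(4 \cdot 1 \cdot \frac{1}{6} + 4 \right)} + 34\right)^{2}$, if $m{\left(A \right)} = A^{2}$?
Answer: $\frac{252004}{81} \approx 3111.2$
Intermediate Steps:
$\left(m{\left(4 \cdot 1 \cdot \frac{1}{6} + 4 \right)} + 34\right)^{2} = \left(\left(4 \cdot 1 \cdot \frac{1}{6} + 4\right)^{2} + 34\right)^{2} = \left(\left(4 \cdot \frac{1}{6} + 4\right)^{2} + 34\right)^{2} = \left(\left(\frac{2}{3} + 4\right)^{2} + 34\right)^{2} = \left(\left(\frac{14}{3}\right)^{2} + 34\right)^{2} = \left(\frac{196}{9} + 34\right)^{2} = \left(\frac{502}{9}\right)^{2} = \frac{252004}{81}$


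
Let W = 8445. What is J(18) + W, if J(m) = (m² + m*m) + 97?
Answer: 9190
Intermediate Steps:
J(m) = 97 + 2*m² (J(m) = (m² + m²) + 97 = 2*m² + 97 = 97 + 2*m²)
J(18) + W = (97 + 2*18²) + 8445 = (97 + 2*324) + 8445 = (97 + 648) + 8445 = 745 + 8445 = 9190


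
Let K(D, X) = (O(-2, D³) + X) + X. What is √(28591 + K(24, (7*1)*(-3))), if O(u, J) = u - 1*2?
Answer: √28545 ≈ 168.95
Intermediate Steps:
O(u, J) = -2 + u (O(u, J) = u - 2 = -2 + u)
K(D, X) = -4 + 2*X (K(D, X) = ((-2 - 2) + X) + X = (-4 + X) + X = -4 + 2*X)
√(28591 + K(24, (7*1)*(-3))) = √(28591 + (-4 + 2*((7*1)*(-3)))) = √(28591 + (-4 + 2*(7*(-3)))) = √(28591 + (-4 + 2*(-21))) = √(28591 + (-4 - 42)) = √(28591 - 46) = √28545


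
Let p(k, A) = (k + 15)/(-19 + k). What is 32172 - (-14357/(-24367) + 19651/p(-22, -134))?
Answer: -2020689604/24367 ≈ -82927.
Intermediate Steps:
p(k, A) = (15 + k)/(-19 + k)
32172 - (-14357/(-24367) + 19651/p(-22, -134)) = 32172 - (-14357/(-24367) + 19651/(((15 - 22)/(-19 - 22)))) = 32172 - (-14357*(-1/24367) + 19651/((-7/(-41)))) = 32172 - (2051/3481 + 19651/((-1/41*(-7)))) = 32172 - (2051/3481 + 19651/(7/41)) = 32172 - (2051/3481 + 19651*(41/7)) = 32172 - (2051/3481 + 805691/7) = 32172 - 1*2804624728/24367 = 32172 - 2804624728/24367 = -2020689604/24367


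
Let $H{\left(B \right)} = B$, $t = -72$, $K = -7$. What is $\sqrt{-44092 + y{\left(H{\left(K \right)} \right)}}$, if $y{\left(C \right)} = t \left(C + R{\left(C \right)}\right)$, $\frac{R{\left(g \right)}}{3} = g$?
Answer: $2 i \sqrt{10519} \approx 205.12 i$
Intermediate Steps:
$R{\left(g \right)} = 3 g$
$y{\left(C \right)} = - 288 C$ ($y{\left(C \right)} = - 72 \left(C + 3 C\right) = - 72 \cdot 4 C = - 288 C$)
$\sqrt{-44092 + y{\left(H{\left(K \right)} \right)}} = \sqrt{-44092 - -2016} = \sqrt{-44092 + 2016} = \sqrt{-42076} = 2 i \sqrt{10519}$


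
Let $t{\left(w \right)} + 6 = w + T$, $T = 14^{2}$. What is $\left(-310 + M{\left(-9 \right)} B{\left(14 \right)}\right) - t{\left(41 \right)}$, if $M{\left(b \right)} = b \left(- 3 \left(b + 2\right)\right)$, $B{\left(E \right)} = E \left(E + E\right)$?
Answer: $-74629$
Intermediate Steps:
$T = 196$
$B{\left(E \right)} = 2 E^{2}$ ($B{\left(E \right)} = E 2 E = 2 E^{2}$)
$t{\left(w \right)} = 190 + w$ ($t{\left(w \right)} = -6 + \left(w + 196\right) = -6 + \left(196 + w\right) = 190 + w$)
$M{\left(b \right)} = b \left(-6 - 3 b\right)$ ($M{\left(b \right)} = b \left(- 3 \left(2 + b\right)\right) = b \left(-6 - 3 b\right)$)
$\left(-310 + M{\left(-9 \right)} B{\left(14 \right)}\right) - t{\left(41 \right)} = \left(-310 + \left(-3\right) \left(-9\right) \left(2 - 9\right) 2 \cdot 14^{2}\right) - \left(190 + 41\right) = \left(-310 + \left(-3\right) \left(-9\right) \left(-7\right) 2 \cdot 196\right) - 231 = \left(-310 - 74088\right) - 231 = -74398 - 231 = -74629$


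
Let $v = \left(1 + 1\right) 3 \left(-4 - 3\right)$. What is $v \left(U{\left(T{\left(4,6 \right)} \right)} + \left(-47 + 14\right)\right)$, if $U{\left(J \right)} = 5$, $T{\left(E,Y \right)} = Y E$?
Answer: $1176$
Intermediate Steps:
$T{\left(E,Y \right)} = E Y$
$v = -42$ ($v = 2 \cdot 3 \left(-7\right) = 2 \left(-21\right) = -42$)
$v \left(U{\left(T{\left(4,6 \right)} \right)} + \left(-47 + 14\right)\right) = - 42 \left(5 + \left(-47 + 14\right)\right) = - 42 \left(5 - 33\right) = \left(-42\right) \left(-28\right) = 1176$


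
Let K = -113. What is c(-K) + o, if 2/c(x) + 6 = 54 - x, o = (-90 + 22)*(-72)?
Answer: 318238/65 ≈ 4896.0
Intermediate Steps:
o = 4896 (o = -68*(-72) = 4896)
c(x) = 2/(48 - x) (c(x) = 2/(-6 + (54 - x)) = 2/(48 - x))
c(-K) + o = -2/(-48 - 1*(-113)) + 4896 = -2/(-48 + 113) + 4896 = -2/65 + 4896 = 318238/65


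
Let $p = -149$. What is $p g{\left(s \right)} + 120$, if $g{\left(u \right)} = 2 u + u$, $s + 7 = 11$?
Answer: $-1668$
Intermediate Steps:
$s = 4$ ($s = -7 + 11 = 4$)
$g{\left(u \right)} = 3 u$
$p g{\left(s \right)} + 120 = - 149 \cdot 3 \cdot 4 + 120 = \left(-149\right) 12 + 120 = -1788 + 120 = -1668$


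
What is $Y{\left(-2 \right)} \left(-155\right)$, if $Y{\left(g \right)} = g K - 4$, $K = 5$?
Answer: $2170$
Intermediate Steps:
$Y{\left(g \right)} = -4 + 5 g$ ($Y{\left(g \right)} = g 5 - 4 = 5 g - 4 = -4 + 5 g$)
$Y{\left(-2 \right)} \left(-155\right) = \left(-4 + 5 \left(-2\right)\right) \left(-155\right) = \left(-4 - 10\right) \left(-155\right) = \left(-14\right) \left(-155\right) = 2170$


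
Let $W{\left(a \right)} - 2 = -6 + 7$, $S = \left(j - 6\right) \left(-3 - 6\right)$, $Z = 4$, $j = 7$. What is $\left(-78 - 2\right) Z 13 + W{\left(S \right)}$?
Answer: $-4157$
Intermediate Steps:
$S = -9$ ($S = \left(7 - 6\right) \left(-3 - 6\right) = 1 \left(-9\right) = -9$)
$W{\left(a \right)} = 3$ ($W{\left(a \right)} = 2 + \left(-6 + 7\right) = 2 + 1 = 3$)
$\left(-78 - 2\right) Z 13 + W{\left(S \right)} = \left(-78 - 2\right) 4 \cdot 13 + 3 = \left(-80\right) 52 + 3 = -4160 + 3 = -4157$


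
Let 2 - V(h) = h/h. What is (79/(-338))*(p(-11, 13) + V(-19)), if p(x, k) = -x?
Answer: -474/169 ≈ -2.8047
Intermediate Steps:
V(h) = 1 (V(h) = 2 - h/h = 2 - 1*1 = 2 - 1 = 1)
(79/(-338))*(p(-11, 13) + V(-19)) = (79/(-338))*(-1*(-11) + 1) = (79*(-1/338))*(11 + 1) = -79/338*12 = -474/169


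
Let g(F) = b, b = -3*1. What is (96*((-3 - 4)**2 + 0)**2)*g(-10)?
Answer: -691488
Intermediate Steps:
b = -3
g(F) = -3
(96*((-3 - 4)**2 + 0)**2)*g(-10) = (96*((-3 - 4)**2 + 0)**2)*(-3) = (96*((-7)**2 + 0)**2)*(-3) = (96*(49 + 0)**2)*(-3) = (96*49**2)*(-3) = (96*2401)*(-3) = 230496*(-3) = -691488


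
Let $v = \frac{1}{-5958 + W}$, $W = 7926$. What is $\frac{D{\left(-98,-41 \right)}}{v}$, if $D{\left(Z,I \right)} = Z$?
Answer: $-192864$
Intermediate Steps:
$v = \frac{1}{1968}$ ($v = \frac{1}{-5958 + 7926} = \frac{1}{1968} \approx 0.00050813$)
$\frac{D{\left(-98,-41 \right)}}{v} = - 98 \frac{1}{\frac{1}{1968}} = \left(-98\right) 1968 = -192864$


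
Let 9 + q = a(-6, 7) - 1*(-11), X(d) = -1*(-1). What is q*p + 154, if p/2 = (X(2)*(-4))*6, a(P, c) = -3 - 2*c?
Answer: 874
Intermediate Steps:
X(d) = 1
p = -48 (p = 2*((1*(-4))*6) = 2*(-4*6) = 2*(-24) = -48)
q = -15 (q = -9 + ((-3 - 2*7) - 1*(-11)) = -9 + ((-3 - 14) + 11) = -9 + (-17 + 11) = -9 - 6 = -15)
q*p + 154 = -15*(-48) + 154 = 720 + 154 = 874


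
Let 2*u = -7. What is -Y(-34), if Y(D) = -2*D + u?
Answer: -129/2 ≈ -64.500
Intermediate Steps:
u = -7/2 (u = (1/2)*(-7) = -7/2 ≈ -3.5000)
Y(D) = -7/2 - 2*D (Y(D) = -2*D - 7/2 = -7/2 - 2*D)
-Y(-34) = -(-7/2 - 2*(-34)) = -(-7/2 + 68) = -1*129/2 = -129/2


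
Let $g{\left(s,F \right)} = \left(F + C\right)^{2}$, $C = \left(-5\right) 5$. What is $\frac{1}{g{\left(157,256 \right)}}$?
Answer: $\frac{1}{53361} \approx 1.874 \cdot 10^{-5}$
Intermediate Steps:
$C = -25$
$g{\left(s,F \right)} = \left(-25 + F\right)^{2}$ ($g{\left(s,F \right)} = \left(F - 25\right)^{2} = \left(-25 + F\right)^{2}$)
$\frac{1}{g{\left(157,256 \right)}} = \frac{1}{\left(-25 + 256\right)^{2}} = \frac{1}{231^{2}} = \frac{1}{53361}$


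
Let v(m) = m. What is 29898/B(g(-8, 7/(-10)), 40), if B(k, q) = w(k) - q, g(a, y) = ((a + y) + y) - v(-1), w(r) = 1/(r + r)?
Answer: -2511432/3365 ≈ -746.34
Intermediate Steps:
w(r) = 1/(2*r)
g(a, y) = 1 + a + 2*y (g(a, y) = ((a + y) + y) - 1*(-1) = (a + 2*y) + 1 = 1 + a + 2*y)
B(k, q) = 1/(2*k) - q
29898/B(g(-8, 7/(-10)), 40) = 29898/(1/(2*(1 - 8 + 2*(7/(-10)))) - 1*40) = 29898/(1/(2*(1 - 8 + 2*(7*(-1/10)))) - 40) = 29898/(1/(2*(1 - 8 + 2*(-7/10))) - 40) = 29898/(1/(2*(1 - 8 - 7/5)) - 40) = 29898/(1/(2*(-42/5)) - 40) = 29898/((1/2)*(-5/42) - 40) = 29898/(-5/84 - 40) = 29898/(-3365/84) = 29898*(-84/3365) = -2511432/3365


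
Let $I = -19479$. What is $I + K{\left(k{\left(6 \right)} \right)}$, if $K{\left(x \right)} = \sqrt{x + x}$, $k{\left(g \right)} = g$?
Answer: $-19479 + 2 \sqrt{3} \approx -19476.0$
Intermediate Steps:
$K{\left(x \right)} = \sqrt{2} \sqrt{x}$ ($K{\left(x \right)} = \sqrt{2 x} = \sqrt{2} \sqrt{x}$)
$I + K{\left(k{\left(6 \right)} \right)} = -19479 + \sqrt{2} \sqrt{6} = -19479 + 2 \sqrt{3}$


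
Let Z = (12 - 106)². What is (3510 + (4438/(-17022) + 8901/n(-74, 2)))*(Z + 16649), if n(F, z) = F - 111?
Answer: 9260316119876/104969 ≈ 8.8220e+7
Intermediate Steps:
n(F, z) = -111 + F
Z = 8836 (Z = (-94)² = 8836)
(3510 + (4438/(-17022) + 8901/n(-74, 2)))*(Z + 16649) = (3510 + (4438/(-17022) + 8901/(-111 - 74)))*(8836 + 16649) = (3510 + (4438*(-1/17022) + 8901/(-185)))*25485 = (3510 + (-2219/8511 + 8901*(-1/185)))*25485 = (3510 + (-2219/8511 - 8901/185))*25485 = (3510 - 76166926/1574535)*25485 = (5450450924/1574535)*25485 = 9260316119876/104969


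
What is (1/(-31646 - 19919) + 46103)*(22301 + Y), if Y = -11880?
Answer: 24773855742674/51565 ≈ 4.8044e+8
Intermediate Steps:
(1/(-31646 - 19919) + 46103)*(22301 + Y) = (1/(-31646 - 19919) + 46103)*(22301 - 11880) = (1/(-51565) + 46103)*10421 = (-1/51565 + 46103)*10421 = (2377301194/51565)*10421 = 24773855742674/51565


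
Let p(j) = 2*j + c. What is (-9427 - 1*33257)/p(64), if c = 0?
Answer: -10671/32 ≈ -333.47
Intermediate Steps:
p(j) = 2*j (p(j) = 2*j + 0 = 2*j)
(-9427 - 1*33257)/p(64) = (-9427 - 1*33257)/((2*64)) = (-9427 - 33257)/128 = -42684*1/128 = -10671/32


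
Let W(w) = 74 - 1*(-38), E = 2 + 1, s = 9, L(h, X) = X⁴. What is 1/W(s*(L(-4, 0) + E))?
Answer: 1/112 ≈ 0.0089286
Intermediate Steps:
E = 3
W(w) = 112 (W(w) = 74 + 38 = 112)
1/W(s*(L(-4, 0) + E)) = 1/112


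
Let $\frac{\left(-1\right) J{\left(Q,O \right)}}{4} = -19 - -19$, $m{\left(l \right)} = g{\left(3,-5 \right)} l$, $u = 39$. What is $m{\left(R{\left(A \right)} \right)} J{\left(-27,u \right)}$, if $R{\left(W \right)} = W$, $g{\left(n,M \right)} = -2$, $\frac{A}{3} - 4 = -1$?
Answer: $0$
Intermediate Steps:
$A = 9$ ($A = 12 + 3 \left(-1\right) = 12 - 3 = 9$)
$m{\left(l \right)} = - 2 l$
$J{\left(Q,O \right)} = 0$ ($J{\left(Q,O \right)} = - 4 \left(-19 - -19\right) = - 4 \left(-19 + 19\right) = \left(-4\right) 0 = 0$)
$m{\left(R{\left(A \right)} \right)} J{\left(-27,u \right)} = \left(-2\right) 9 \cdot 0 = \left(-18\right) 0 = 0$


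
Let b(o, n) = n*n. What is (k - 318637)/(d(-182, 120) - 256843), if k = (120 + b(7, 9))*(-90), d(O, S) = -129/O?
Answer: 61284314/46745297 ≈ 1.3110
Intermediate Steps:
b(o, n) = n²
k = -18090 (k = (120 + 9²)*(-90) = (120 + 81)*(-90) = 201*(-90) = -18090)
(k - 318637)/(d(-182, 120) - 256843) = (-18090 - 318637)/(-129/(-182) - 256843) = -336727/(-129*(-1/182) - 256843) = -336727/(129/182 - 256843) = -336727/(-46745297/182) = -336727*(-182/46745297) = 61284314/46745297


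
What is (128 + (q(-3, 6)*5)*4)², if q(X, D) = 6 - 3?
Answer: 35344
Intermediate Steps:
q(X, D) = 3
(128 + (q(-3, 6)*5)*4)² = (128 + (3*5)*4)² = (128 + 15*4)² = (128 + 60)² = 188² = 35344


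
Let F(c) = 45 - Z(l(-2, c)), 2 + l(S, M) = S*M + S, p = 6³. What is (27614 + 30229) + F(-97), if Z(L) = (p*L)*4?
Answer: -106272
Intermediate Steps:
p = 216
l(S, M) = -2 + S + M*S (l(S, M) = -2 + (S*M + S) = -2 + (M*S + S) = -2 + (S + M*S) = -2 + S + M*S)
Z(L) = 864*L (Z(L) = (216*L)*4 = 864*L)
F(c) = 3501 + 1728*c (F(c) = 45 - 864*(-2 - 2 + c*(-2)) = 45 - 864*(-2 - 2 - 2*c) = 45 - 864*(-4 - 2*c) = 45 - (-3456 - 1728*c) = 45 + (3456 + 1728*c) = 3501 + 1728*c)
(27614 + 30229) + F(-97) = (27614 + 30229) + (3501 + 1728*(-97)) = 57843 + (3501 - 167616) = 57843 - 164115 = -106272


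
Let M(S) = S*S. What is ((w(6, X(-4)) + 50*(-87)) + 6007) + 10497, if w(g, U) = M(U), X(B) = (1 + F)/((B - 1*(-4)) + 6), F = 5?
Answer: 12155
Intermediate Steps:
M(S) = S²
X(B) = 6/(10 + B) (X(B) = (1 + 5)/((B - 1*(-4)) + 6) = 6/((B + 4) + 6) = 6/((4 + B) + 6) = 6/(10 + B))
w(g, U) = U²
((w(6, X(-4)) + 50*(-87)) + 6007) + 10497 = (((6/(10 - 4))² + 50*(-87)) + 6007) + 10497 = (((6/6)² - 4350) + 6007) + 10497 = (((6*(⅙))² - 4350) + 6007) + 10497 = ((1² - 4350) + 6007) + 10497 = ((1 - 4350) + 6007) + 10497 = (-4349 + 6007) + 10497 = 1658 + 10497 = 12155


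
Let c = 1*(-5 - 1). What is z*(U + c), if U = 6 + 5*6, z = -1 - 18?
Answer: -570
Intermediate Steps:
c = -6 (c = 1*(-6) = -6)
z = -19
U = 36 (U = 6 + 30 = 36)
z*(U + c) = -19*(36 - 6) = -19*30 = -570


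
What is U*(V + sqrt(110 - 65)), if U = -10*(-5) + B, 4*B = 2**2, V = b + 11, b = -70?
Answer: -3009 + 153*sqrt(5) ≈ -2666.9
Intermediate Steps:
V = -59 (V = -70 + 11 = -59)
B = 1 (B = (1/4)*2**2 = (1/4)*4 = 1)
U = 51 (U = -10*(-5) + 1 = 50 + 1 = 51)
U*(V + sqrt(110 - 65)) = 51*(-59 + sqrt(110 - 65)) = 51*(-59 + sqrt(45)) = 51*(-59 + 3*sqrt(5)) = -3009 + 153*sqrt(5)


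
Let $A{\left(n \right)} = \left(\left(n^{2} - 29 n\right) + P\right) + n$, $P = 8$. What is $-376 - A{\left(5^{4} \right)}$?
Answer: $-373509$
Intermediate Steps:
$A{\left(n \right)} = 8 + n^{2} - 28 n$ ($A{\left(n \right)} = \left(\left(n^{2} - 29 n\right) + 8\right) + n = \left(8 + n^{2} - 29 n\right) + n = 8 + n^{2} - 28 n$)
$-376 - A{\left(5^{4} \right)} = -376 - \left(8 + \left(5^{4}\right)^{2} - 28 \cdot 5^{4}\right) = -376 - \left(8 + 625^{2} - 17500\right) = -376 - \left(8 + 390625 - 17500\right) = -376 - 373133 = -373509$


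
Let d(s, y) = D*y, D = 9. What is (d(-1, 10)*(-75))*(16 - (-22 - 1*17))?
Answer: -371250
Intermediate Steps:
d(s, y) = 9*y
(d(-1, 10)*(-75))*(16 - (-22 - 1*17)) = ((9*10)*(-75))*(16 - (-22 - 1*17)) = (90*(-75))*(16 - (-22 - 17)) = -6750*(16 - 1*(-39)) = -6750*(16 + 39) = -6750*55 = -371250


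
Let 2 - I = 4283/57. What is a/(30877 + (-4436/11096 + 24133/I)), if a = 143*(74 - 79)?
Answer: -8268836290/353266029747 ≈ -0.023407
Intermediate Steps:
I = -4169/57 (I = 2 - 4283/57 = -4169/57 ≈ -73.140)
a = -715 (a = 143*(-5) = -715)
a/(30877 + (-4436/11096 + 24133/I)) = -715/(30877 + (-4436/11096 + 24133/(-4169/57))) = -715/(30877 + (-4436*1/11096 + 24133*(-57/4169))) = -715/(30877 + (-1109/2774 - 1375581/4169)) = -715/(30877 - 3820485115/11564806) = -715/353266029747/11564806 = -715*11564806/353266029747 = -8268836290/353266029747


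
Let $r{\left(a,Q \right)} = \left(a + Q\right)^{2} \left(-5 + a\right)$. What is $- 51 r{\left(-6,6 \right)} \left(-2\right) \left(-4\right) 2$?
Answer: $0$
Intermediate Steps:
$r{\left(a,Q \right)} = \left(Q + a\right)^{2} \left(-5 + a\right)$
$- 51 r{\left(-6,6 \right)} \left(-2\right) \left(-4\right) 2 = - 51 \left(6 - 6\right)^{2} \left(-5 - 6\right) \left(-2\right) \left(-4\right) 2 = - 51 \cdot 0^{2} \left(-11\right) 8 \cdot 2 = - 51 \cdot 0 \left(-11\right) 16 = \left(-51\right) 0 \cdot 16 = 0 \cdot 16 = 0$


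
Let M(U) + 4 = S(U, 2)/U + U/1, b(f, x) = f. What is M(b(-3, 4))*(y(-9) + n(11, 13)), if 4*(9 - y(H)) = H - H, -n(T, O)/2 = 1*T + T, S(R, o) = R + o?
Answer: 700/3 ≈ 233.33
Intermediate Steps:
n(T, O) = -4*T (n(T, O) = -2*(1*T + T) = -2*(T + T) = -4*T)
y(H) = 9 (y(H) = 9 - (H - H)/4 = 9 - ¼*0 = 9 + 0 = 9)
M(U) = -4 + U + (2 + U)/U (M(U) = -4 + ((U + 2)/U + U/1) = -4 + ((2 + U)/U + U*1) = -4 + ((2 + U)/U + U) = -4 + (U + (2 + U)/U) = -4 + U + (2 + U)/U)
M(b(-3, 4))*(y(-9) + n(11, 13)) = (-3 - 3 + 2/(-3))*(9 - 4*11) = (-3 - 3 + 2*(-⅓))*(9 - 44) = (-3 - 3 - ⅔)*(-35) = -20/3*(-35) = 700/3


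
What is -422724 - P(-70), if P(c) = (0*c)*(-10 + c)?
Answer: -422724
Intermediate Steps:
P(c) = 0 (P(c) = 0*(-10 + c) = 0)
-422724 - P(-70) = -422724 - 1*0 = -422724 + 0 = -422724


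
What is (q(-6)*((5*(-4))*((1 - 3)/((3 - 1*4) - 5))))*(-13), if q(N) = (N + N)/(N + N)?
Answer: 260/3 ≈ 86.667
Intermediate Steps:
q(N) = 1 (q(N) = (2*N)/((2*N)) = (2*N)*(1/(2*N)) = 1)
(q(-6)*((5*(-4))*((1 - 3)/((3 - 1*4) - 5))))*(-13) = (1*((5*(-4))*((1 - 3)/((3 - 1*4) - 5))))*(-13) = (1*(-(-40)/((3 - 4) - 5)))*(-13) = (1*(-(-40)/(-1 - 5)))*(-13) = (1*(-(-40)/(-6)))*(-13) = (1*(-(-40)*(-1)/6))*(-13) = (1*(-20*1/3))*(-13) = (1*(-20/3))*(-13) = -20/3*(-13) = 260/3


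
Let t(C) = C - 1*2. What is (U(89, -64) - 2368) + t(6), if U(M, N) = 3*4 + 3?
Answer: -2349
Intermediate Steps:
t(C) = -2 + C (t(C) = C - 2 = -2 + C)
U(M, N) = 15 (U(M, N) = 12 + 3 = 15)
(U(89, -64) - 2368) + t(6) = (15 - 2368) + (-2 + 6) = -2353 + 4 = -2349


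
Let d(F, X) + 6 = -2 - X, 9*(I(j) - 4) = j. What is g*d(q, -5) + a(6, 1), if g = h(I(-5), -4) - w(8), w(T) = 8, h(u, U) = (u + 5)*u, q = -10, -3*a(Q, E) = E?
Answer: -1717/27 ≈ -63.593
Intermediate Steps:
I(j) = 4 + j/9
a(Q, E) = -E/3
h(u, U) = u*(5 + u) (h(u, U) = (5 + u)*u = u*(5 + u))
d(F, X) = -8 - X (d(F, X) = -6 + (-2 - X) = -8 - X)
g = 1708/81 (g = (4 + (⅑)*(-5))*(5 + (4 + (⅑)*(-5))) - 1*8 = (4 - 5/9)*(5 + (4 - 5/9)) - 8 = 31*(5 + 31/9)/9 - 8 = (31/9)*(76/9) - 8 = 2356/81 - 8 = 1708/81 ≈ 21.086)
g*d(q, -5) + a(6, 1) = 1708*(-8 - 1*(-5))/81 - ⅓*1 = 1708*(-8 + 5)/81 - ⅓ = (1708/81)*(-3) - ⅓ = -1708/27 - ⅓ = -1717/27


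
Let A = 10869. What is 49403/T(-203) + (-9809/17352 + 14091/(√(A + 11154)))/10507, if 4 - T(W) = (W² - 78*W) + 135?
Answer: -1501265082293/1737303114456 + 671*√2447/3672947 ≈ -0.85510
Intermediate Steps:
T(W) = -131 - W² + 78*W (T(W) = 4 - ((W² - 78*W) + 135) = 4 - (135 + W² - 78*W) = 4 + (-135 - W² + 78*W) = -131 - W² + 78*W)
49403/T(-203) + (-9809/17352 + 14091/(√(A + 11154)))/10507 = 49403/(-131 - 1*(-203)² + 78*(-203)) + (-9809/17352 + 14091/(√(10869 + 11154)))/10507 = 49403/(-131 - 1*41209 - 15834) + (-9809*1/17352 + 14091/(√22023))*(1/10507) = 49403/(-131 - 41209 - 15834) + (-9809/17352 + 14091/((3*√2447)))*(1/10507) = 49403/(-57174) + (-9809/17352 + 14091*(√2447/7341))*(1/10507) = 49403*(-1/57174) + (-9809/17352 + 4697*√2447/2447)*(1/10507) = -49403/57174 + (-9809/182317464 + 671*√2447/3672947) = -1501265082293/1737303114456 + 671*√2447/3672947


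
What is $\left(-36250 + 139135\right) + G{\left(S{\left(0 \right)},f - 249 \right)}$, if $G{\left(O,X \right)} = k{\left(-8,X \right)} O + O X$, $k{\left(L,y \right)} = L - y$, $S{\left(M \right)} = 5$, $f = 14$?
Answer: $102845$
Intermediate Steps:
$G{\left(O,X \right)} = O X + O \left(-8 - X\right)$ ($G{\left(O,X \right)} = \left(-8 - X\right) O + O X = O \left(-8 - X\right) + O X = O X + O \left(-8 - X\right)$)
$\left(-36250 + 139135\right) + G{\left(S{\left(0 \right)},f - 249 \right)} = \left(-36250 + 139135\right) - 40 = 102885 - 40 = 102845$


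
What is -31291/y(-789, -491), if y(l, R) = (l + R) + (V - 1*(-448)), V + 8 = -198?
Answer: 31291/1038 ≈ 30.145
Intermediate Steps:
V = -206 (V = -8 - 198 = -206)
y(l, R) = 242 + R + l (y(l, R) = (l + R) + (-206 - 1*(-448)) = (R + l) + (-206 + 448) = (R + l) + 242 = 242 + R + l)
-31291/y(-789, -491) = -31291/(242 - 491 - 789) = -31291/(-1038) = -31291*(-1/1038) = 31291/1038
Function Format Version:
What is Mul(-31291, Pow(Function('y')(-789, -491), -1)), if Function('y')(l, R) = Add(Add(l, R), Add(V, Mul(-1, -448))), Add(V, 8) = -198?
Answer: Rational(31291, 1038) ≈ 30.145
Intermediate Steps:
V = -206 (V = Add(-8, -198) = -206)
Function('y')(l, R) = Add(242, R, l) (Function('y')(l, R) = Add(Add(l, R), Add(-206, Mul(-1, -448))) = Add(Add(R, l), Add(-206, 448)) = Add(Add(R, l), 242) = Add(242, R, l))
Mul(-31291, Pow(Function('y')(-789, -491), -1)) = Mul(-31291, Pow(Add(242, -491, -789), -1)) = Mul(-31291, Pow(-1038, -1)) = Mul(-31291, Rational(-1, 1038)) = Rational(31291, 1038)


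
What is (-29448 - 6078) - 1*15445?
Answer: -50971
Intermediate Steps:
(-29448 - 6078) - 1*15445 = -35526 - 15445 = -50971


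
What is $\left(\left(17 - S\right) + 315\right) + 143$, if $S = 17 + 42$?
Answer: $416$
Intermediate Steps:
$S = 59$
$\left(\left(17 - S\right) + 315\right) + 143 = \left(\left(17 - 59\right) + 315\right) + 143 = \left(-42 + 315\right) + 143 = 273 + 143 = 416$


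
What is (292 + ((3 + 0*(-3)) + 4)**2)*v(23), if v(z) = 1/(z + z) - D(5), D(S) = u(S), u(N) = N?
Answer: -78089/46 ≈ -1697.6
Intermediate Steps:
D(S) = S
v(z) = -5 + 1/(2*z) (v(z) = 1/(z + z) - 1*5 = 1/(2*z) - 5 = -5 + 1/(2*z))
(292 + ((3 + 0*(-3)) + 4)**2)*v(23) = (292 + ((3 + 0*(-3)) + 4)**2)*(-5 + (1/2)/23) = (292 + ((3 + 0) + 4)**2)*(-5 + (1/2)*(1/23)) = (292 + (3 + 4)**2)*(-5 + 1/46) = (292 + 7**2)*(-229/46) = (292 + 49)*(-229/46) = 341*(-229/46) = -78089/46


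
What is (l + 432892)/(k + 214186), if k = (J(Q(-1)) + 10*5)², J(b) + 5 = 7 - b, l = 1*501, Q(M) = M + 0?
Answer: 433393/216995 ≈ 1.9972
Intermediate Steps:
Q(M) = M
l = 501
J(b) = 2 - b (J(b) = -5 + (7 - b) = 2 - b)
k = 2809 (k = ((2 - 1*(-1)) + 10*5)² = ((2 + 1) + 50)² = (3 + 50)² = 53² = 2809)
(l + 432892)/(k + 214186) = (501 + 432892)/(2809 + 214186) = 433393/216995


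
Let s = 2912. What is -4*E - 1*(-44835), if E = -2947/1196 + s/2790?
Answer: 18703272364/417105 ≈ 44841.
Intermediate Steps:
E = -2369689/1668420 (E = -2947/1196 + 2912/2790 = -2947*1/1196 + 2912*(1/2790) = -2947/1196 + 1456/1395 = -2369689/1668420 ≈ -1.4203)
-4*E - 1*(-44835) = -4*(-2369689/1668420) - 1*(-44835) = 2369689/417105 + 44835 = 18703272364/417105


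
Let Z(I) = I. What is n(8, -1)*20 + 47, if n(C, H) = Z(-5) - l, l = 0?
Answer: -53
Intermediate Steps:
n(C, H) = -5 (n(C, H) = -5 - 1*0 = -5 + 0 = -5)
n(8, -1)*20 + 47 = -5*20 + 47 = -100 + 47 = -53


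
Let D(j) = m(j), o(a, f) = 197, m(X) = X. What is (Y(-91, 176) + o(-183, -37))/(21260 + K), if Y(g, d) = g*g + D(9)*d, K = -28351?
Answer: -10062/7091 ≈ -1.4190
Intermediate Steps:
D(j) = j
Y(g, d) = g² + 9*d (Y(g, d) = g*g + 9*d = g² + 9*d)
(Y(-91, 176) + o(-183, -37))/(21260 + K) = (((-91)² + 9*176) + 197)/(21260 - 28351) = ((8281 + 1584) + 197)/(-7091) = (9865 + 197)*(-1/7091) = 10062*(-1/7091) = -10062/7091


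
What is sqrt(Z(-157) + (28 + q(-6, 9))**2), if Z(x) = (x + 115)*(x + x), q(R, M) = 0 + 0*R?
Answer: 2*sqrt(3493) ≈ 118.20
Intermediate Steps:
q(R, M) = 0 (q(R, M) = 0 + 0 = 0)
Z(x) = 2*x*(115 + x) (Z(x) = (115 + x)*(2*x) = 2*x*(115 + x))
sqrt(Z(-157) + (28 + q(-6, 9))**2) = sqrt(2*(-157)*(115 - 157) + (28 + 0)**2) = sqrt(2*(-157)*(-42) + 28**2) = sqrt(13188 + 784) = sqrt(13972) = 2*sqrt(3493)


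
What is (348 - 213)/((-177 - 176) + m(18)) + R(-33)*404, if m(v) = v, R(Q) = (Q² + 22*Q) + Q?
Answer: 8932413/67 ≈ 1.3332e+5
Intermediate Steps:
R(Q) = Q² + 23*Q
(348 - 213)/((-177 - 176) + m(18)) + R(-33)*404 = (348 - 213)/((-177 - 176) + 18) - 33*(23 - 33)*404 = 135/(-353 + 18) - 33*(-10)*404 = 135/(-335) + 330*404 = 135*(-1/335) + 133320 = -27/67 + 133320 = 8932413/67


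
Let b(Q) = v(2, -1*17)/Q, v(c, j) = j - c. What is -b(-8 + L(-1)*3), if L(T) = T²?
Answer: -19/5 ≈ -3.8000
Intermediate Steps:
b(Q) = -19/Q (b(Q) = (-1*17 - 1*2)/Q = (-17 - 2)/Q = -19/Q)
-b(-8 + L(-1)*3) = -(-19)/(-8 + (-1)²*3) = -(-19)/(-8 + 1*3) = -(-19)/(-8 + 3) = -(-19)/(-5) = -(-19)*(-1)/5 = -1*19/5 = -19/5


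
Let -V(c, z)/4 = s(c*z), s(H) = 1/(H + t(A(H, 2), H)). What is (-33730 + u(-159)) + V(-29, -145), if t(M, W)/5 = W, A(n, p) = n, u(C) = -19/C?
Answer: -22551629561/668595 ≈ -33730.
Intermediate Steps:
t(M, W) = 5*W
s(H) = 1/(6*H) (s(H) = 1/(H + 5*H) = 1/(6*H))
V(c, z) = -2/(3*c*z) (V(c, z) = -2/(3*(c*z)) = -2*1/(c*z)/3 = -2/(3*c*z))
(-33730 + u(-159)) + V(-29, -145) = (-33730 - 19/(-159)) - ⅔/(-29*(-145)) = (-33730 - 19*(-1/159)) - ⅔*(-1/29)*(-1/145) = (-33730 + 19/159) - 2/12615 = -5363051/159 - 2/12615 = -22551629561/668595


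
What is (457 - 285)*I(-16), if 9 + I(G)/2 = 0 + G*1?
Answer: -8600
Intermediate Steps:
I(G) = -18 + 2*G (I(G) = -18 + 2*(0 + G*1) = -18 + 2*(0 + G) = -18 + 2*G)
(457 - 285)*I(-16) = (457 - 285)*(-18 + 2*(-16)) = 172*(-18 - 32) = 172*(-50) = -8600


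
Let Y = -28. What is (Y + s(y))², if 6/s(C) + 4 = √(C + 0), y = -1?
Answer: 249964/289 + 6000*I/289 ≈ 864.93 + 20.761*I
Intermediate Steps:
s(C) = 6/(-4 + √C) (s(C) = 6/(-4 + √(C + 0)) = 6/(-4 + √C))
(Y + s(y))² = (-28 + 6/(-4 + √(-1)))² = (-28 + 6/(-4 + I))² = (-28 + 6*((-4 - I)/17))² = (-28 + 6*(-4 - I)/17)²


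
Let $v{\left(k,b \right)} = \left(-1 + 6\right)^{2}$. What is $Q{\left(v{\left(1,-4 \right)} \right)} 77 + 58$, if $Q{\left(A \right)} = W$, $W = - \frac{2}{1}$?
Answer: $-96$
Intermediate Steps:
$v{\left(k,b \right)} = 25$ ($v{\left(k,b \right)} = 5^{2} = 25$)
$W = -2$ ($W = \left(-2\right) 1 = -2$)
$Q{\left(A \right)} = -2$
$Q{\left(v{\left(1,-4 \right)} \right)} 77 + 58 = \left(-2\right) 77 + 58 = -154 + 58 = -96$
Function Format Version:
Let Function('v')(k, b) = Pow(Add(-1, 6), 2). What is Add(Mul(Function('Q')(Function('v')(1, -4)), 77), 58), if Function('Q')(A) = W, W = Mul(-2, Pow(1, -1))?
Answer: -96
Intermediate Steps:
Function('v')(k, b) = 25 (Function('v')(k, b) = Pow(5, 2) = 25)
W = -2 (W = Mul(-2, 1) = -2)
Function('Q')(A) = -2
Add(Mul(Function('Q')(Function('v')(1, -4)), 77), 58) = Add(Mul(-2, 77), 58) = Add(-154, 58) = -96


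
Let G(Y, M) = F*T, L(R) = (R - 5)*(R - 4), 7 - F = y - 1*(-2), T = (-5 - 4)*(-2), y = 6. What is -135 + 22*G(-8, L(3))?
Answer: -531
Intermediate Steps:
T = 18 (T = -9*(-2) = 18)
F = -1 (F = 7 - (6 - 1*(-2)) = 7 - (6 + 2) = 7 - 1*8 = 7 - 8 = -1)
L(R) = (-5 + R)*(-4 + R)
G(Y, M) = -18 (G(Y, M) = -1*18 = -18)
-135 + 22*G(-8, L(3)) = -135 + 22*(-18) = -135 - 396 = -531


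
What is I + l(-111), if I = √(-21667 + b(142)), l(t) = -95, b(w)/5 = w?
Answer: -95 + I*√20957 ≈ -95.0 + 144.77*I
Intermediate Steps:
b(w) = 5*w
I = I*√20957 (I = √(-21667 + 5*142) = √(-21667 + 710) = √(-20957) = I*√20957 ≈ 144.77*I)
I + l(-111) = I*√20957 - 95 = -95 + I*√20957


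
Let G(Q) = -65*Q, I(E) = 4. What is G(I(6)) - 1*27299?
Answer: -27559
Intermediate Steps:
G(I(6)) - 1*27299 = -65*4 - 1*27299 = -260 - 27299 = -27559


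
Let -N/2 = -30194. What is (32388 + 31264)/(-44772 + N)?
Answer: 15913/3904 ≈ 4.0761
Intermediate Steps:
N = 60388 (N = -2*(-30194) = 60388)
(32388 + 31264)/(-44772 + N) = (32388 + 31264)/(-44772 + 60388) = 63652/15616 = 63652*(1/15616) = 15913/3904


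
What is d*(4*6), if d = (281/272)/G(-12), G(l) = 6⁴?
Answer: 281/14688 ≈ 0.019131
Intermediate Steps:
G(l) = 1296
d = 281/352512 (d = (281/272)/1296 = (281*(1/272))*(1/1296) = (281/272)*(1/1296) = 281/352512 ≈ 0.00079714)
d*(4*6) = 281*(4*6)/352512 = (281/352512)*24 = 281/14688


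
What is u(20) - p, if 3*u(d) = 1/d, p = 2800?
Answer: -167999/60 ≈ -2800.0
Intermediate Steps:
u(d) = 1/(3*d)
u(20) - p = (1/3)/20 - 1*2800 = (1/3)*(1/20) - 2800 = 1/60 - 2800 = -167999/60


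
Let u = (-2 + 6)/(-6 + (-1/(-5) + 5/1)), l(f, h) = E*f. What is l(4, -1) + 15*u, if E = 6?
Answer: -51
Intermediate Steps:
l(f, h) = 6*f
u = -5 (u = 4/(-6 + (-1*(-1/5) + 5*1)) = 4/(-6 + (1/5 + 5)) = 4/(-6 + 26/5) = 4/(-4/5) = 4*(-5/4) = -5)
l(4, -1) + 15*u = 6*4 + 15*(-5) = 24 - 75 = -51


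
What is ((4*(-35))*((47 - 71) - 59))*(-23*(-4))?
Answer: 1069040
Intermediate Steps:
((4*(-35))*((47 - 71) - 59))*(-23*(-4)) = -140*(-24 - 59)*92 = -140*(-83)*92 = 11620*92 = 1069040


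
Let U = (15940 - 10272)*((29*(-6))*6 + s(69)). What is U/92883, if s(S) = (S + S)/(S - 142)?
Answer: -144250600/2260153 ≈ -63.823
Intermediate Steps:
s(S) = 2*S/(-142 + S) (s(S) = (2*S)/(-142 + S) = 2*S/(-142 + S))
U = -432751800/73 (U = (15940 - 10272)*((29*(-6))*6 + 2*69/(-142 + 69)) = 5668*(-174*6 + 2*69/(-73)) = 5668*(-1044 + 2*69*(-1/73)) = 5668*(-1044 - 138/73) = 5668*(-76350/73) = -432751800/73 ≈ -5.9281e+6)
U/92883 = -432751800/73/92883 = -432751800/73*1/92883 = -144250600/2260153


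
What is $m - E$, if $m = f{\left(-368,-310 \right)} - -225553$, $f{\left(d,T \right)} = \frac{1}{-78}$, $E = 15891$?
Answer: $\frac{16353635}{78} \approx 2.0966 \cdot 10^{5}$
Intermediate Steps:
$f{\left(d,T \right)} = - \frac{1}{78}$
$m = \frac{17593133}{78}$ ($m = - \frac{1}{78} - -225553 = - \frac{1}{78} + 225553 = \frac{17593133}{78} \approx 2.2555 \cdot 10^{5}$)
$m - E = \frac{17593133}{78} - 15891 = \frac{16353635}{78}$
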